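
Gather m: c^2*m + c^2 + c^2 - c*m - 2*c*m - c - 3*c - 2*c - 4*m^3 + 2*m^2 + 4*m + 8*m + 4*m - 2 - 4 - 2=2*c^2 - 6*c - 4*m^3 + 2*m^2 + m*(c^2 - 3*c + 16) - 8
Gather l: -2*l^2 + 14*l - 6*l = -2*l^2 + 8*l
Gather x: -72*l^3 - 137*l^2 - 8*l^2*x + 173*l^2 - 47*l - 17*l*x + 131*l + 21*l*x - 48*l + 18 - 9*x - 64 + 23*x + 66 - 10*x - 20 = -72*l^3 + 36*l^2 + 36*l + x*(-8*l^2 + 4*l + 4)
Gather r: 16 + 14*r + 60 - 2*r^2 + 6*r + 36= -2*r^2 + 20*r + 112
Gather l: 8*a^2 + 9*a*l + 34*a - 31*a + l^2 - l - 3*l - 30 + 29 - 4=8*a^2 + 3*a + l^2 + l*(9*a - 4) - 5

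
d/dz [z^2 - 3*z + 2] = 2*z - 3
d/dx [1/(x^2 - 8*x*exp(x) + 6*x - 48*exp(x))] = 2*(4*x*exp(x) - x + 28*exp(x) - 3)/(x^2 - 8*x*exp(x) + 6*x - 48*exp(x))^2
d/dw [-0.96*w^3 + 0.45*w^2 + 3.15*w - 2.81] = -2.88*w^2 + 0.9*w + 3.15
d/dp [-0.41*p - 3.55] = -0.410000000000000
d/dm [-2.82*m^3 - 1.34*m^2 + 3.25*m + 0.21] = -8.46*m^2 - 2.68*m + 3.25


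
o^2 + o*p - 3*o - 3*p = (o - 3)*(o + p)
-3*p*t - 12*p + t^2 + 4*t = (-3*p + t)*(t + 4)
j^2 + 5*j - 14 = (j - 2)*(j + 7)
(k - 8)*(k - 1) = k^2 - 9*k + 8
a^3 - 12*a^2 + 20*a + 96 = (a - 8)*(a - 6)*(a + 2)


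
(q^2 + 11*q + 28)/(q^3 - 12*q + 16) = (q + 7)/(q^2 - 4*q + 4)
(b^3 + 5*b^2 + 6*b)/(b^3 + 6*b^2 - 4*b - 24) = b*(b + 3)/(b^2 + 4*b - 12)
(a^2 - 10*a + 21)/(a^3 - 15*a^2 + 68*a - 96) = (a - 7)/(a^2 - 12*a + 32)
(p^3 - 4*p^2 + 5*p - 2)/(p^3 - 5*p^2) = (p^3 - 4*p^2 + 5*p - 2)/(p^2*(p - 5))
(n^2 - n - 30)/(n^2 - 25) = (n - 6)/(n - 5)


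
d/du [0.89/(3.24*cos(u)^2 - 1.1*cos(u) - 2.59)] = (5.7672*cos(u) - 0.979)*sin(u)/(-3.24*cos(u)^2 + 1.1*cos(u) + 2.59)^2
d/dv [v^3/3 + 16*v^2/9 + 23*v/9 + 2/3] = v^2 + 32*v/9 + 23/9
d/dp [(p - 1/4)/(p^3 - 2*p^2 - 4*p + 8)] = (-8*p^2 - 5*p - 14)/(4*(p^5 - 2*p^4 - 8*p^3 + 16*p^2 + 16*p - 32))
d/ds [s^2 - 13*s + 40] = 2*s - 13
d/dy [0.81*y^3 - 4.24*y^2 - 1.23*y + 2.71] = 2.43*y^2 - 8.48*y - 1.23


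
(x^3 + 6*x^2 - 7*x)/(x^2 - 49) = x*(x - 1)/(x - 7)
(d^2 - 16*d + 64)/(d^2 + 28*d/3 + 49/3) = 3*(d^2 - 16*d + 64)/(3*d^2 + 28*d + 49)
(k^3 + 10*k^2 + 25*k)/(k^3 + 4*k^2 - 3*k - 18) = k*(k^2 + 10*k + 25)/(k^3 + 4*k^2 - 3*k - 18)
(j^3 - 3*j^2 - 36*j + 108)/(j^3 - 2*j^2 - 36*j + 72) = (j - 3)/(j - 2)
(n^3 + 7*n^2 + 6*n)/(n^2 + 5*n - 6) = n*(n + 1)/(n - 1)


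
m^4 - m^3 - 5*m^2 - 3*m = m*(m - 3)*(m + 1)^2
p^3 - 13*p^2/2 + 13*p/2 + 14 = (p - 4)*(p - 7/2)*(p + 1)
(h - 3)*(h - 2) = h^2 - 5*h + 6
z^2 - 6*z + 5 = (z - 5)*(z - 1)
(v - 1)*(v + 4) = v^2 + 3*v - 4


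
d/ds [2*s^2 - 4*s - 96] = 4*s - 4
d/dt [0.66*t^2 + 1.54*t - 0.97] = 1.32*t + 1.54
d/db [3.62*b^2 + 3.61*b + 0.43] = 7.24*b + 3.61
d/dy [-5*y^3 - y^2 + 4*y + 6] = -15*y^2 - 2*y + 4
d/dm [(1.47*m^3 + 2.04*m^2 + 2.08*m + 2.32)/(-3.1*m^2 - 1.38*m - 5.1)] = (-4.557*m^4 - 4.0572*m^3 - 18.8582*m^2 - 6.424*m - 7.4064)/(9.61*m^4 + 8.556*m^3 + 33.5244*m^2 + 14.076*m + 26.01)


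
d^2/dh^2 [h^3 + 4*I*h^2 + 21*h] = 6*h + 8*I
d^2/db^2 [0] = 0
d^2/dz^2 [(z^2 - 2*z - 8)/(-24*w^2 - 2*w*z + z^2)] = 2*(4*(w - z)^2*(-z^2 + 2*z + 8) - (24*w^2 + 2*w*z - z^2)^2 + (24*w^2 + 2*w*z - z^2)*(-z^2 + 2*z + 4*(w - z)*(z - 1) + 8))/(24*w^2 + 2*w*z - z^2)^3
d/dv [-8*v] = -8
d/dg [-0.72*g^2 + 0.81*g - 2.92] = 0.81 - 1.44*g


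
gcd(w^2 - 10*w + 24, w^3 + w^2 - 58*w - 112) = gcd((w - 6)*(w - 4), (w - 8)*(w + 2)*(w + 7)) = 1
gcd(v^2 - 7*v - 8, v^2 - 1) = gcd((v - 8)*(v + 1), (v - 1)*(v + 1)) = v + 1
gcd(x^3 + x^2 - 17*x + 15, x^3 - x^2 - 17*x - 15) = 1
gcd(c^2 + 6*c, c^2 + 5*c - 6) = c + 6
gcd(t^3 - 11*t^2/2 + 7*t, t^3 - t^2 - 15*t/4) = t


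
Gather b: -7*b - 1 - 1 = -7*b - 2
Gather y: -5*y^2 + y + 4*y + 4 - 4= -5*y^2 + 5*y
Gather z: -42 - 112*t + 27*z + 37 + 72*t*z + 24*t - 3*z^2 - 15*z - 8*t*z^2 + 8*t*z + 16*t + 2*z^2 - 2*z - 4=-72*t + z^2*(-8*t - 1) + z*(80*t + 10) - 9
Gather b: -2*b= -2*b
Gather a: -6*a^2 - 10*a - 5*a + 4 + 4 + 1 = -6*a^2 - 15*a + 9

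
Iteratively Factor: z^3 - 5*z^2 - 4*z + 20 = (z - 2)*(z^2 - 3*z - 10) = (z - 2)*(z + 2)*(z - 5)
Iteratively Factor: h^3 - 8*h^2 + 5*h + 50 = (h - 5)*(h^2 - 3*h - 10) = (h - 5)*(h + 2)*(h - 5)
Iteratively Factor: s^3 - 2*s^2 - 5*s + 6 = (s + 2)*(s^2 - 4*s + 3) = (s - 3)*(s + 2)*(s - 1)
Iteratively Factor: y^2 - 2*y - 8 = (y - 4)*(y + 2)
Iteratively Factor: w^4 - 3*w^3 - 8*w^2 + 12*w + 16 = (w + 1)*(w^3 - 4*w^2 - 4*w + 16) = (w - 2)*(w + 1)*(w^2 - 2*w - 8) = (w - 2)*(w + 1)*(w + 2)*(w - 4)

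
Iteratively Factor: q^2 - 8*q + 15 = (q - 3)*(q - 5)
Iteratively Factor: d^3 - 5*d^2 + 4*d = (d)*(d^2 - 5*d + 4) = d*(d - 1)*(d - 4)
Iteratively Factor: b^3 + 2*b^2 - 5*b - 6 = (b + 1)*(b^2 + b - 6) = (b + 1)*(b + 3)*(b - 2)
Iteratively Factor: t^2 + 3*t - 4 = (t - 1)*(t + 4)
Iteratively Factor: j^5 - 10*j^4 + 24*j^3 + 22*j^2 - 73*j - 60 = (j - 4)*(j^4 - 6*j^3 + 22*j + 15) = (j - 4)*(j + 1)*(j^3 - 7*j^2 + 7*j + 15) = (j - 5)*(j - 4)*(j + 1)*(j^2 - 2*j - 3) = (j - 5)*(j - 4)*(j - 3)*(j + 1)*(j + 1)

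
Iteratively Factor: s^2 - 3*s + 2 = (s - 1)*(s - 2)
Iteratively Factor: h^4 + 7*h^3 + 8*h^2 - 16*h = (h + 4)*(h^3 + 3*h^2 - 4*h) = (h + 4)^2*(h^2 - h) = (h - 1)*(h + 4)^2*(h)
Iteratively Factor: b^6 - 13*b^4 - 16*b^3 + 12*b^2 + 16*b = (b - 4)*(b^5 + 4*b^4 + 3*b^3 - 4*b^2 - 4*b) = (b - 4)*(b + 2)*(b^4 + 2*b^3 - b^2 - 2*b) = b*(b - 4)*(b + 2)*(b^3 + 2*b^2 - b - 2) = b*(b - 4)*(b + 1)*(b + 2)*(b^2 + b - 2) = b*(b - 4)*(b + 1)*(b + 2)^2*(b - 1)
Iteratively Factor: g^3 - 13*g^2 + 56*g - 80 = (g - 4)*(g^2 - 9*g + 20) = (g - 5)*(g - 4)*(g - 4)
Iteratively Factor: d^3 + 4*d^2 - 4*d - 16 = (d - 2)*(d^2 + 6*d + 8) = (d - 2)*(d + 4)*(d + 2)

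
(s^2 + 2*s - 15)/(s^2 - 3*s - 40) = (s - 3)/(s - 8)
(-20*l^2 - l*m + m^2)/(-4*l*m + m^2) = (20*l^2 + l*m - m^2)/(m*(4*l - m))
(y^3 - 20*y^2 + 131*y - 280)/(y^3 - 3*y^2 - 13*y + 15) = (y^2 - 15*y + 56)/(y^2 + 2*y - 3)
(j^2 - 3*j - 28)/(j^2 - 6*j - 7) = (j + 4)/(j + 1)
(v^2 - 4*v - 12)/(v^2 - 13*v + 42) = (v + 2)/(v - 7)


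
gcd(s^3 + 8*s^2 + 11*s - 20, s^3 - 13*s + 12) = s^2 + 3*s - 4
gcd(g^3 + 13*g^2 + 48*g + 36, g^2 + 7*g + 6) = g^2 + 7*g + 6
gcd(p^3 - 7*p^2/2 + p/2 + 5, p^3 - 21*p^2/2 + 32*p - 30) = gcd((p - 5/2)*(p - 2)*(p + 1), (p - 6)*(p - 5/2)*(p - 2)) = p^2 - 9*p/2 + 5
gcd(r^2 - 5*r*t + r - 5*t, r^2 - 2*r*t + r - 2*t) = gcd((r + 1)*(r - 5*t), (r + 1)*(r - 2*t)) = r + 1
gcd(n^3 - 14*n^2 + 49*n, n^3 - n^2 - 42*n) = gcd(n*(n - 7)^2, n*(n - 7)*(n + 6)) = n^2 - 7*n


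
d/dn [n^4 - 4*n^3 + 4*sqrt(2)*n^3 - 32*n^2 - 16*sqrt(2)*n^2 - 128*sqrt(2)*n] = 4*n^3 - 12*n^2 + 12*sqrt(2)*n^2 - 64*n - 32*sqrt(2)*n - 128*sqrt(2)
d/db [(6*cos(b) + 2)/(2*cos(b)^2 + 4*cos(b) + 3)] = 2*(6*cos(b)^2 + 4*cos(b) - 5)*sin(b)/(4*cos(b) + cos(2*b) + 4)^2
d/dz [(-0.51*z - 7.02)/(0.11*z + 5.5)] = (-0.223608*z - 11.1804)/(0.11*z + 5.5)^3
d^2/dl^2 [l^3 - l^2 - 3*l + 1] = 6*l - 2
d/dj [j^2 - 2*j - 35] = 2*j - 2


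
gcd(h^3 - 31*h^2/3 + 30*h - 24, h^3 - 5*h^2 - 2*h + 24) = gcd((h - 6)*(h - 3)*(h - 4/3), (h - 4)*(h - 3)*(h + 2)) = h - 3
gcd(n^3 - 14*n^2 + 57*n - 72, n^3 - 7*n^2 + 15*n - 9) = n^2 - 6*n + 9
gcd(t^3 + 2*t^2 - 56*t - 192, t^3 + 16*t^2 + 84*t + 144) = t^2 + 10*t + 24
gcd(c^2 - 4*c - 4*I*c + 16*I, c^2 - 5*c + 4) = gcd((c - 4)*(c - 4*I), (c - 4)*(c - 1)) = c - 4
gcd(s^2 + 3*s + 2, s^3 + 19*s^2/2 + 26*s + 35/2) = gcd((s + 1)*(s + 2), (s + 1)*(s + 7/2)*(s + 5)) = s + 1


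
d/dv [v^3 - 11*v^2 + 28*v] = 3*v^2 - 22*v + 28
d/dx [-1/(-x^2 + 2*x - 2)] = 2*(1 - x)/(x^2 - 2*x + 2)^2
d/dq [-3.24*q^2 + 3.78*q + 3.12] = 3.78 - 6.48*q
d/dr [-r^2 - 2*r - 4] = -2*r - 2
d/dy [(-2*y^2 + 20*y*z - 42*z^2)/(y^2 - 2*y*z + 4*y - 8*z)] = 4*((-y + 5*z)*(y^2 - 2*y*z + 4*y - 8*z) + (y - z + 2)*(y^2 - 10*y*z + 21*z^2))/(y^2 - 2*y*z + 4*y - 8*z)^2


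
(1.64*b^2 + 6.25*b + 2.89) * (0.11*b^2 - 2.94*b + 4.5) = 0.1804*b^4 - 4.1341*b^3 - 10.6771*b^2 + 19.6284*b + 13.005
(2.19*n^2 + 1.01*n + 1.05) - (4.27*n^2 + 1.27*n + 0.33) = -2.08*n^2 - 0.26*n + 0.72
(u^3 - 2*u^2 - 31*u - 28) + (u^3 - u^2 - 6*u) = 2*u^3 - 3*u^2 - 37*u - 28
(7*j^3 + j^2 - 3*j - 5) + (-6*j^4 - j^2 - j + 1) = -6*j^4 + 7*j^3 - 4*j - 4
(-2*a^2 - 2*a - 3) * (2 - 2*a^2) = 4*a^4 + 4*a^3 + 2*a^2 - 4*a - 6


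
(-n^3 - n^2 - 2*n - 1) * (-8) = 8*n^3 + 8*n^2 + 16*n + 8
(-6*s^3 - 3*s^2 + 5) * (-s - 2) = 6*s^4 + 15*s^3 + 6*s^2 - 5*s - 10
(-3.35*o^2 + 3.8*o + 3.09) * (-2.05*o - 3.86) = 6.8675*o^3 + 5.141*o^2 - 21.0025*o - 11.9274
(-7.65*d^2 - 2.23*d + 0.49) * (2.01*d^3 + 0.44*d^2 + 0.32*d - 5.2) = -15.3765*d^5 - 7.8483*d^4 - 2.4443*d^3 + 39.282*d^2 + 11.7528*d - 2.548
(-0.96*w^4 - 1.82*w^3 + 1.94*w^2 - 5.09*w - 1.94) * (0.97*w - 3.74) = -0.9312*w^5 + 1.825*w^4 + 8.6886*w^3 - 12.1929*w^2 + 17.1548*w + 7.2556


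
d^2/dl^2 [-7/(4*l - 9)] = -224/(4*l - 9)^3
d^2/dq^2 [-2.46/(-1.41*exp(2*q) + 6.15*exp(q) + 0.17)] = ((15.129 - 13.8744*exp(q))*(-1.41*exp(2*q) + 6.15*exp(q) + 0.17) - 2.46*(2.82*exp(q) - 6.15)*(5.64*exp(q) - 12.3)*exp(q))*exp(q)/(-1.41*exp(2*q) + 6.15*exp(q) + 0.17)^3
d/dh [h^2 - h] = 2*h - 1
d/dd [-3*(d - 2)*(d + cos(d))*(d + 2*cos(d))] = 3*(d - 2)*(d + cos(d))*(2*sin(d) - 1) + 3*(d - 2)*(d + 2*cos(d))*(sin(d) - 1) - 3*(d + cos(d))*(d + 2*cos(d))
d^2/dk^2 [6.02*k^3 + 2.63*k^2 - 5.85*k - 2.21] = 36.12*k + 5.26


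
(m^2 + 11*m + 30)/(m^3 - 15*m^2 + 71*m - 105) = (m^2 + 11*m + 30)/(m^3 - 15*m^2 + 71*m - 105)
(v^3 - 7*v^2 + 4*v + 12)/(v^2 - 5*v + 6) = (v^2 - 5*v - 6)/(v - 3)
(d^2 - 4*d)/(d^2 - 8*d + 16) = d/(d - 4)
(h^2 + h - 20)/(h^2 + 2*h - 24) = (h + 5)/(h + 6)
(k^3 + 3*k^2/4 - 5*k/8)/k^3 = 1 + 3/(4*k) - 5/(8*k^2)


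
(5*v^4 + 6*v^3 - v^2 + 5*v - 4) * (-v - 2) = -5*v^5 - 16*v^4 - 11*v^3 - 3*v^2 - 6*v + 8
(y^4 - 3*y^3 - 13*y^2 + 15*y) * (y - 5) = y^5 - 8*y^4 + 2*y^3 + 80*y^2 - 75*y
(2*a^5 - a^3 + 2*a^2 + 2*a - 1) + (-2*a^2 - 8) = 2*a^5 - a^3 + 2*a - 9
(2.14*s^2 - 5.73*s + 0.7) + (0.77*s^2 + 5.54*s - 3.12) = 2.91*s^2 - 0.19*s - 2.42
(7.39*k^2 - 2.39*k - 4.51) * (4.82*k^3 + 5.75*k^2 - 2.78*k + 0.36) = 35.6198*k^5 + 30.9727*k^4 - 56.0249*k^3 - 16.6279*k^2 + 11.6774*k - 1.6236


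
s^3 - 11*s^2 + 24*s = s*(s - 8)*(s - 3)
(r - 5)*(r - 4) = r^2 - 9*r + 20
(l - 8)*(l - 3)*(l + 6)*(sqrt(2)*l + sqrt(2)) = sqrt(2)*l^4 - 4*sqrt(2)*l^3 - 47*sqrt(2)*l^2 + 102*sqrt(2)*l + 144*sqrt(2)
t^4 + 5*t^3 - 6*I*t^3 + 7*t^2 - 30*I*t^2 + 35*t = t*(t + 5)*(t - 7*I)*(t + I)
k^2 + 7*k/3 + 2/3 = (k + 1/3)*(k + 2)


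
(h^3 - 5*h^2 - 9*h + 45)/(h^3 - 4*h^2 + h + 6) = (h^2 - 2*h - 15)/(h^2 - h - 2)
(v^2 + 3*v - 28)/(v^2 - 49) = (v - 4)/(v - 7)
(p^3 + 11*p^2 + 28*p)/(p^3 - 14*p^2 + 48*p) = (p^2 + 11*p + 28)/(p^2 - 14*p + 48)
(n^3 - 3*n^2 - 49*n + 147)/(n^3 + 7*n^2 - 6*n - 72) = (n^2 - 49)/(n^2 + 10*n + 24)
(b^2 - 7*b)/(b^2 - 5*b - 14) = b/(b + 2)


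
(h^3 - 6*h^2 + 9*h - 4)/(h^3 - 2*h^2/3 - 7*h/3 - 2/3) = 3*(-h^3 + 6*h^2 - 9*h + 4)/(-3*h^3 + 2*h^2 + 7*h + 2)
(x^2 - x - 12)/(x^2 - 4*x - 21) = (x - 4)/(x - 7)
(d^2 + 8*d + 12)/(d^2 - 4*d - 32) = (d^2 + 8*d + 12)/(d^2 - 4*d - 32)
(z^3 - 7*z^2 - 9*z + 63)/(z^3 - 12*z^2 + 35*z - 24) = (z^2 - 4*z - 21)/(z^2 - 9*z + 8)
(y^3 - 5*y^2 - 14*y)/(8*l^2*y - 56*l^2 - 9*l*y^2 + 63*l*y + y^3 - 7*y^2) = y*(y + 2)/(8*l^2 - 9*l*y + y^2)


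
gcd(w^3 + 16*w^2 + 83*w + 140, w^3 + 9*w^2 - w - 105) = w^2 + 12*w + 35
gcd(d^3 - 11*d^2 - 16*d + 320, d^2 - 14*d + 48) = d - 8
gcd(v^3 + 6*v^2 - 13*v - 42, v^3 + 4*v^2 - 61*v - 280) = v + 7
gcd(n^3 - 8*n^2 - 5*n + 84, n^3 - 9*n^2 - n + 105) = n^2 - 4*n - 21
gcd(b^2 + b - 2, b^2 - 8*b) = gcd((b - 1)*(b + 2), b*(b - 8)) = 1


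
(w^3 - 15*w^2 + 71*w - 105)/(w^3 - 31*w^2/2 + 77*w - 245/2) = 2*(w - 3)/(2*w - 7)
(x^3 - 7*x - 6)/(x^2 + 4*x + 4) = (x^2 - 2*x - 3)/(x + 2)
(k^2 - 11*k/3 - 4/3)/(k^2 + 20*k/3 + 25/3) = (3*k^2 - 11*k - 4)/(3*k^2 + 20*k + 25)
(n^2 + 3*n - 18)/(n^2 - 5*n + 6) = (n + 6)/(n - 2)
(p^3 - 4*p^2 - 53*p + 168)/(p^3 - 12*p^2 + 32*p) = (p^2 + 4*p - 21)/(p*(p - 4))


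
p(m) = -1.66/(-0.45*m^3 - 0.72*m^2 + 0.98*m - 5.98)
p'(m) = -1.66*(1.35*m^2 + 1.44*m - 0.98)/(-0.45*m^3 - 0.72*m^2 + 0.98*m - 5.98)^2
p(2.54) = 0.11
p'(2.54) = -0.08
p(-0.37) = 0.26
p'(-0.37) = 0.05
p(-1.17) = 0.22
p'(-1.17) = 0.02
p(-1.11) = 0.23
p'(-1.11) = 0.03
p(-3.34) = 3.20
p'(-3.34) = -57.27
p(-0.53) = 0.25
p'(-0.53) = 0.05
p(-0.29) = 0.26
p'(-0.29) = 0.05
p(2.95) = 0.08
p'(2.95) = -0.06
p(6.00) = 0.01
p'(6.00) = -0.01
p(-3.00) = 0.51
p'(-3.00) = -1.08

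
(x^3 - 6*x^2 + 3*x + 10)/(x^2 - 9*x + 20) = (x^2 - x - 2)/(x - 4)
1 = 1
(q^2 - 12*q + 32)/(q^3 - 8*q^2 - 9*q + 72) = (q - 4)/(q^2 - 9)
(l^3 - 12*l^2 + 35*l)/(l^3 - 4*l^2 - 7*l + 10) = l*(l - 7)/(l^2 + l - 2)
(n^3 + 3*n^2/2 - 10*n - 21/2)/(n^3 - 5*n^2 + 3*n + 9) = (n + 7/2)/(n - 3)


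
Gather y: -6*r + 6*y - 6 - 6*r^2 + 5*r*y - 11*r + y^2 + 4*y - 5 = -6*r^2 - 17*r + y^2 + y*(5*r + 10) - 11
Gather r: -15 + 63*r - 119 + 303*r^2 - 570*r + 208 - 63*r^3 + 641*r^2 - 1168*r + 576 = -63*r^3 + 944*r^2 - 1675*r + 650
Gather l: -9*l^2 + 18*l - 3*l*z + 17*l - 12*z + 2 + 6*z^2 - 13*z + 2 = -9*l^2 + l*(35 - 3*z) + 6*z^2 - 25*z + 4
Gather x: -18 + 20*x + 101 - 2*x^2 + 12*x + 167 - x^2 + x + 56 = -3*x^2 + 33*x + 306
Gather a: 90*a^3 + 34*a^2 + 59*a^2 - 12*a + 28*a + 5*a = 90*a^3 + 93*a^2 + 21*a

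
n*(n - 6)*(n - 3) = n^3 - 9*n^2 + 18*n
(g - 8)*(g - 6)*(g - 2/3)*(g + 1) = g^4 - 41*g^3/3 + 128*g^2/3 + 76*g/3 - 32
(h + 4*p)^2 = h^2 + 8*h*p + 16*p^2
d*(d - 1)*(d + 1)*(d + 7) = d^4 + 7*d^3 - d^2 - 7*d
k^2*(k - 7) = k^3 - 7*k^2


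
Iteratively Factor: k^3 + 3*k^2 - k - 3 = (k - 1)*(k^2 + 4*k + 3) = (k - 1)*(k + 3)*(k + 1)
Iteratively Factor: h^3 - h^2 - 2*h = (h - 2)*(h^2 + h) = (h - 2)*(h + 1)*(h)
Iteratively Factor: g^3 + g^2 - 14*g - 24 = (g - 4)*(g^2 + 5*g + 6) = (g - 4)*(g + 2)*(g + 3)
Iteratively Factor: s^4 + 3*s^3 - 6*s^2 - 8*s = (s)*(s^3 + 3*s^2 - 6*s - 8) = s*(s + 1)*(s^2 + 2*s - 8) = s*(s - 2)*(s + 1)*(s + 4)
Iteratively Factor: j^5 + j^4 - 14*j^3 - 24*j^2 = (j + 3)*(j^4 - 2*j^3 - 8*j^2) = (j - 4)*(j + 3)*(j^3 + 2*j^2) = (j - 4)*(j + 2)*(j + 3)*(j^2) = j*(j - 4)*(j + 2)*(j + 3)*(j)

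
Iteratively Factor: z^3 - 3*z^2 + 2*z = (z - 1)*(z^2 - 2*z) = z*(z - 1)*(z - 2)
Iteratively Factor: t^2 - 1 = (t - 1)*(t + 1)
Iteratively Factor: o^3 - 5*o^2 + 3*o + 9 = (o - 3)*(o^2 - 2*o - 3) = (o - 3)*(o + 1)*(o - 3)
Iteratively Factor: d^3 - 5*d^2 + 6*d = (d)*(d^2 - 5*d + 6) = d*(d - 2)*(d - 3)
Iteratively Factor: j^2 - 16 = (j + 4)*(j - 4)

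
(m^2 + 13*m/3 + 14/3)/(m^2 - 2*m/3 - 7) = (m + 2)/(m - 3)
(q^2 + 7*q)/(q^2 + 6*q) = (q + 7)/(q + 6)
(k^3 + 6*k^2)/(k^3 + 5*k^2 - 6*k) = k/(k - 1)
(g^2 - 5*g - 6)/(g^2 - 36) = (g + 1)/(g + 6)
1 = 1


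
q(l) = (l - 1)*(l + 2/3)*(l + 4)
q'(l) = (l - 1)*(l + 2/3) + (l - 1)*(l + 4) + (l + 2/3)*(l + 4)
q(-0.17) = -2.23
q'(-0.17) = -3.16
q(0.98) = -0.16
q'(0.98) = 8.07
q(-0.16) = -2.26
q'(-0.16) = -3.10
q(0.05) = -2.76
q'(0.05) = -1.63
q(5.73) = 294.39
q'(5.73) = 138.52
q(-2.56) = 9.71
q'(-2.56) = -1.11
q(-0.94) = 1.62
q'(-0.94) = -6.24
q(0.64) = -2.18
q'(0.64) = 3.92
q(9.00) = 1005.33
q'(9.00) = 307.00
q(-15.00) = -2522.67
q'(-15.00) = 563.00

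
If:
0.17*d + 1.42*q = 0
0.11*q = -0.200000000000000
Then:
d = 15.19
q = -1.82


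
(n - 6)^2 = n^2 - 12*n + 36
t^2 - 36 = (t - 6)*(t + 6)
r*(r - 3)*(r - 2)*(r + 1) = r^4 - 4*r^3 + r^2 + 6*r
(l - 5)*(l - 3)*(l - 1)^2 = l^4 - 10*l^3 + 32*l^2 - 38*l + 15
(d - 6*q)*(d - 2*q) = d^2 - 8*d*q + 12*q^2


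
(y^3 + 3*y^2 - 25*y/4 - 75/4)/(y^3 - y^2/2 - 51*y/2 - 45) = (y - 5/2)/(y - 6)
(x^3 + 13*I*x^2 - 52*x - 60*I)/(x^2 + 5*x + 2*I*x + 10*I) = (x^2 + 11*I*x - 30)/(x + 5)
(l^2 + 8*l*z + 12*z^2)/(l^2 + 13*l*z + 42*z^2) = (l + 2*z)/(l + 7*z)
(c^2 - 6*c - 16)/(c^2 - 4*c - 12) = (c - 8)/(c - 6)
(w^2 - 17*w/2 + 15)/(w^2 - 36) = (w - 5/2)/(w + 6)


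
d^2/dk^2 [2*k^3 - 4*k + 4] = 12*k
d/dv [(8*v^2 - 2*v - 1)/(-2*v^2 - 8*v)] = (-17*v^2 - v - 2)/(v^2*(v^2 + 8*v + 16))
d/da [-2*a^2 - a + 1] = -4*a - 1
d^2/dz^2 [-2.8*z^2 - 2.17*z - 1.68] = -5.60000000000000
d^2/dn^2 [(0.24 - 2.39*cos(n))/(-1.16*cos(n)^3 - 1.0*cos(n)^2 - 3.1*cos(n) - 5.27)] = (0.0293557901864055*(1 - cos(n)^2)^2*cos(3*n) + 0.161727467512592*(1 - cos(n)^2)^2 + 0.0888913976936109*sin(n)^6 - 0.16961123218812*cos(n)^7 - 0.0224948583803873*cos(n)^6 + 0.00490724475499257*cos(n)^5 + 0.022358853901895*cos(n)^3*cos(3*n) + 0.474960021300174*cos(n)^3 + 0.134621138822652*cos(n)^2*cos(3*n) + 0.375694046687939*cos(n)^2 + 0.125488485152268*cos(n)*cos(3*n) - 0.61435810849804*cos(n) - 0.0427482311861767*cos(3*n) - 0.575879312017752)/(0.185007974481659*cos(n)^3 + 0.159489633173844*cos(n)^2 + 0.494417862838915*cos(n) + 0.840510366826156)^3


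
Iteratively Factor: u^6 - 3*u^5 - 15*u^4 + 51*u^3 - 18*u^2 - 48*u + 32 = (u - 1)*(u^5 - 2*u^4 - 17*u^3 + 34*u^2 + 16*u - 32) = (u - 1)*(u + 1)*(u^4 - 3*u^3 - 14*u^2 + 48*u - 32) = (u - 2)*(u - 1)*(u + 1)*(u^3 - u^2 - 16*u + 16) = (u - 2)*(u - 1)*(u + 1)*(u + 4)*(u^2 - 5*u + 4) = (u - 4)*(u - 2)*(u - 1)*(u + 1)*(u + 4)*(u - 1)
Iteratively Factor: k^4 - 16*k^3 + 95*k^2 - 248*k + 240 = (k - 3)*(k^3 - 13*k^2 + 56*k - 80) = (k - 4)*(k - 3)*(k^2 - 9*k + 20) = (k - 5)*(k - 4)*(k - 3)*(k - 4)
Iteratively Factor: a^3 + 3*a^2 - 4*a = (a + 4)*(a^2 - a) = a*(a + 4)*(a - 1)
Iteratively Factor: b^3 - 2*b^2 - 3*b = (b)*(b^2 - 2*b - 3) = b*(b - 3)*(b + 1)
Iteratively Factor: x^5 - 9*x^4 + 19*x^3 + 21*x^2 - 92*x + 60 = (x - 3)*(x^4 - 6*x^3 + x^2 + 24*x - 20) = (x - 3)*(x - 1)*(x^3 - 5*x^2 - 4*x + 20) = (x - 3)*(x - 2)*(x - 1)*(x^2 - 3*x - 10) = (x - 5)*(x - 3)*(x - 2)*(x - 1)*(x + 2)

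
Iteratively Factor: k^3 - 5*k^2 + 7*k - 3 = (k - 3)*(k^2 - 2*k + 1) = (k - 3)*(k - 1)*(k - 1)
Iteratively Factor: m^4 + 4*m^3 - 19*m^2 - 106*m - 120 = (m + 3)*(m^3 + m^2 - 22*m - 40) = (m - 5)*(m + 3)*(m^2 + 6*m + 8) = (m - 5)*(m + 2)*(m + 3)*(m + 4)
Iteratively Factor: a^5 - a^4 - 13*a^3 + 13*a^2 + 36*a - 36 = (a + 2)*(a^4 - 3*a^3 - 7*a^2 + 27*a - 18) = (a - 1)*(a + 2)*(a^3 - 2*a^2 - 9*a + 18) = (a - 3)*(a - 1)*(a + 2)*(a^2 + a - 6) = (a - 3)*(a - 1)*(a + 2)*(a + 3)*(a - 2)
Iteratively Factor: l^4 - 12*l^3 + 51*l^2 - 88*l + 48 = (l - 4)*(l^3 - 8*l^2 + 19*l - 12) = (l - 4)*(l - 3)*(l^2 - 5*l + 4) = (l - 4)*(l - 3)*(l - 1)*(l - 4)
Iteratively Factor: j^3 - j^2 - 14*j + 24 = (j + 4)*(j^2 - 5*j + 6) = (j - 3)*(j + 4)*(j - 2)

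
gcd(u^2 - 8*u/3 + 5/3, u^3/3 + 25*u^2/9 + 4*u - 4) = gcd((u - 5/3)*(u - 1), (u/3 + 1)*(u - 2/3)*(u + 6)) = 1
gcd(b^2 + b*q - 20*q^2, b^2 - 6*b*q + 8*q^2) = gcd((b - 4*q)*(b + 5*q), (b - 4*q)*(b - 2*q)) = -b + 4*q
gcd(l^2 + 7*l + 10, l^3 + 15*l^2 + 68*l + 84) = l + 2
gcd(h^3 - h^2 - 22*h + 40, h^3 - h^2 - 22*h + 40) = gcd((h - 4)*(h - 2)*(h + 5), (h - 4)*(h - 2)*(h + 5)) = h^3 - h^2 - 22*h + 40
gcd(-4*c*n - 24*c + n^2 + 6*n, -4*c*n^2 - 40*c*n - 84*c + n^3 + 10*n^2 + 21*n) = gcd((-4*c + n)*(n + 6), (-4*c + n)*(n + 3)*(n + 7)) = 4*c - n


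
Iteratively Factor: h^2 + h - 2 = (h - 1)*(h + 2)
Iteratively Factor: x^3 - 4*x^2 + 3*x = (x - 1)*(x^2 - 3*x) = x*(x - 1)*(x - 3)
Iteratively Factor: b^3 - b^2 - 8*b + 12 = (b - 2)*(b^2 + b - 6) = (b - 2)*(b + 3)*(b - 2)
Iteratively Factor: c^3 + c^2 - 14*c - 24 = (c - 4)*(c^2 + 5*c + 6) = (c - 4)*(c + 3)*(c + 2)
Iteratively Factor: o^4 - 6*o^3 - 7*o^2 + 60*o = (o)*(o^3 - 6*o^2 - 7*o + 60) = o*(o - 5)*(o^2 - o - 12) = o*(o - 5)*(o + 3)*(o - 4)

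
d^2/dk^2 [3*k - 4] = 0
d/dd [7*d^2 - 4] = 14*d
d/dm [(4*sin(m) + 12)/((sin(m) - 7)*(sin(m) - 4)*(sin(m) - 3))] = 4*(-2*sin(m)^3 + 5*sin(m)^2 + 84*sin(m) - 267)*cos(m)/((sin(m) - 7)^2*(sin(m) - 4)^2*(sin(m) - 3)^2)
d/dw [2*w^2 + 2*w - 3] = 4*w + 2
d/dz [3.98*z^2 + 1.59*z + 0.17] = 7.96*z + 1.59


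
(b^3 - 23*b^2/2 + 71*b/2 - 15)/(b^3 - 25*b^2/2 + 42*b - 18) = (b - 5)/(b - 6)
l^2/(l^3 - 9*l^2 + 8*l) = l/(l^2 - 9*l + 8)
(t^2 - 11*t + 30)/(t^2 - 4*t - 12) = (t - 5)/(t + 2)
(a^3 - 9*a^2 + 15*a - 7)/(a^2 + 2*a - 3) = (a^2 - 8*a + 7)/(a + 3)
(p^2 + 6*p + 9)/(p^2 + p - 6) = (p + 3)/(p - 2)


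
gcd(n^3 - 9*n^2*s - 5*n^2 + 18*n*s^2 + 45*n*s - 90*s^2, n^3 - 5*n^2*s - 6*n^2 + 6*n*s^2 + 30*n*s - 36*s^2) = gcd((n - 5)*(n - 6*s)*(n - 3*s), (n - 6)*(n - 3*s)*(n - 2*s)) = -n + 3*s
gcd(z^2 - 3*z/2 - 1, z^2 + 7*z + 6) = 1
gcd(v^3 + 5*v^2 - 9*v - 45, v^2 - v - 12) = v + 3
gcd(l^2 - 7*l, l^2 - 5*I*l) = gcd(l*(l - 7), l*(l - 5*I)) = l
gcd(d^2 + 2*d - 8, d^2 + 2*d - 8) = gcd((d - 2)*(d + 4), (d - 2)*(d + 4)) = d^2 + 2*d - 8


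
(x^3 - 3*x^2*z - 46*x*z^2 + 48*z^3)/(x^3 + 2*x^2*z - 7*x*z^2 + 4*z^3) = (x^2 - 2*x*z - 48*z^2)/(x^2 + 3*x*z - 4*z^2)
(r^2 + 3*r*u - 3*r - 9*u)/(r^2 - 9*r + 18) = (r + 3*u)/(r - 6)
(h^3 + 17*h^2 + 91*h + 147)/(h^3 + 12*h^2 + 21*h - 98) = (h + 3)/(h - 2)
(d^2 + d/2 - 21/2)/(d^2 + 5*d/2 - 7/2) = (d - 3)/(d - 1)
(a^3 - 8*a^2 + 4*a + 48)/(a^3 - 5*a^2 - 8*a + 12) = (a - 4)/(a - 1)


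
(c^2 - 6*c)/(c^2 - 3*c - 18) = c/(c + 3)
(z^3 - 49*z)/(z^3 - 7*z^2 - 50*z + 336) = z*(z - 7)/(z^2 - 14*z + 48)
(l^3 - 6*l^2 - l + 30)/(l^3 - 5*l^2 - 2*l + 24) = (l - 5)/(l - 4)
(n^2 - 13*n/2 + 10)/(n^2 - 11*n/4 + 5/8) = 4*(n - 4)/(4*n - 1)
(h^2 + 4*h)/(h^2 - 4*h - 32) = h/(h - 8)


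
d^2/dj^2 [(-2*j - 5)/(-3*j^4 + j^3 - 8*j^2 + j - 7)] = 2*((2*j + 5)*(12*j^3 - 3*j^2 + 16*j - 1)^2 + (-24*j^3 + 6*j^2 - 32*j - (2*j + 5)*(18*j^2 - 3*j + 8) + 2)*(3*j^4 - j^3 + 8*j^2 - j + 7))/(3*j^4 - j^3 + 8*j^2 - j + 7)^3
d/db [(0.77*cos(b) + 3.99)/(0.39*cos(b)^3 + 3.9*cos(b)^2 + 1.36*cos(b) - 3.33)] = (0.6006*cos(b)^3 + 7.6713*cos(b)^2 + 31.122*cos(b) + 7.9905)*sin(b)/(0.1521*cos(b)^6 + 3.042*cos(b)^5 + 16.2708*cos(b)^4 + 8.0106*cos(b)^3 - 24.1244*cos(b)^2 - 9.0576*cos(b) + 11.0889)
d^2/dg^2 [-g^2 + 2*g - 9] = -2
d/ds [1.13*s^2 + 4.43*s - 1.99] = 2.26*s + 4.43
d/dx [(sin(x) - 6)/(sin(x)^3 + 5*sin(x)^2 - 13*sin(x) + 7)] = (11*sin(x) + cos(2*x) + 70)*cos(x)/((sin(x) - 1)^3*(sin(x) + 7)^2)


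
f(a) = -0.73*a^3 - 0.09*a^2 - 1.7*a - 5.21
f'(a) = -2.19*a^2 - 0.18*a - 1.7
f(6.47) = -217.69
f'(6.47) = -94.54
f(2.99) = -30.61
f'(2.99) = -21.82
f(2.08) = -15.70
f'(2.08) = -11.55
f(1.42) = -9.90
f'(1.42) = -6.37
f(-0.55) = -4.18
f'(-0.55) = -2.26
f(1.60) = -11.15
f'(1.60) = -7.59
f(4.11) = -64.40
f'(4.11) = -39.43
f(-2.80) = 14.87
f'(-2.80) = -18.37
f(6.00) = -176.33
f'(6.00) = -81.62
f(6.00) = -176.33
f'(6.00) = -81.62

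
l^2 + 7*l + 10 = (l + 2)*(l + 5)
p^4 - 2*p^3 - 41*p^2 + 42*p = p*(p - 7)*(p - 1)*(p + 6)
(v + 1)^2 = v^2 + 2*v + 1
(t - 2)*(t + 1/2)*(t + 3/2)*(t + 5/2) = t^4 + 5*t^3/2 - 13*t^2/4 - 77*t/8 - 15/4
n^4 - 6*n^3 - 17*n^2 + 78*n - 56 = (n - 7)*(n - 2)*(n - 1)*(n + 4)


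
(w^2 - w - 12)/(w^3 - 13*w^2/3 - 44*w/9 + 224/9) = 9*(w + 3)/(9*w^2 - 3*w - 56)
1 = 1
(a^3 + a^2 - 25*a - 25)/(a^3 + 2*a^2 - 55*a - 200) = (a^2 - 4*a - 5)/(a^2 - 3*a - 40)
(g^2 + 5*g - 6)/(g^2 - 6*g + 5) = (g + 6)/(g - 5)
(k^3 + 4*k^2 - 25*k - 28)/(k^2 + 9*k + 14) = (k^2 - 3*k - 4)/(k + 2)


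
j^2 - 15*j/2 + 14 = (j - 4)*(j - 7/2)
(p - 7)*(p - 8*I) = p^2 - 7*p - 8*I*p + 56*I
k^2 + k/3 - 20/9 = (k - 4/3)*(k + 5/3)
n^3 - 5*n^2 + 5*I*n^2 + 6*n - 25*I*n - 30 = (n - 5)*(n - I)*(n + 6*I)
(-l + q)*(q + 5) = -l*q - 5*l + q^2 + 5*q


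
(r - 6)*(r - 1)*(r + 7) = r^3 - 43*r + 42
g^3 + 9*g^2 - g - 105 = (g - 3)*(g + 5)*(g + 7)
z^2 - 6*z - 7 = (z - 7)*(z + 1)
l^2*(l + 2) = l^3 + 2*l^2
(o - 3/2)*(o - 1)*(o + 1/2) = o^3 - 2*o^2 + o/4 + 3/4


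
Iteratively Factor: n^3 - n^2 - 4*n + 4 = (n + 2)*(n^2 - 3*n + 2) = (n - 2)*(n + 2)*(n - 1)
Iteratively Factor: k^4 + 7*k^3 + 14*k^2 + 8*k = (k + 1)*(k^3 + 6*k^2 + 8*k) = k*(k + 1)*(k^2 + 6*k + 8) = k*(k + 1)*(k + 2)*(k + 4)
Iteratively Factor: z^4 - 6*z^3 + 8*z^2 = (z)*(z^3 - 6*z^2 + 8*z) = z*(z - 4)*(z^2 - 2*z) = z^2*(z - 4)*(z - 2)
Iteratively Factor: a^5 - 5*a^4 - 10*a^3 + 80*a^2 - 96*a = (a + 4)*(a^4 - 9*a^3 + 26*a^2 - 24*a) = (a - 3)*(a + 4)*(a^3 - 6*a^2 + 8*a) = (a - 3)*(a - 2)*(a + 4)*(a^2 - 4*a) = a*(a - 3)*(a - 2)*(a + 4)*(a - 4)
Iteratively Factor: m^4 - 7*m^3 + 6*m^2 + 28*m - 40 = (m + 2)*(m^3 - 9*m^2 + 24*m - 20) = (m - 2)*(m + 2)*(m^2 - 7*m + 10) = (m - 2)^2*(m + 2)*(m - 5)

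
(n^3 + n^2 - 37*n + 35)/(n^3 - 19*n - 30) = (n^2 + 6*n - 7)/(n^2 + 5*n + 6)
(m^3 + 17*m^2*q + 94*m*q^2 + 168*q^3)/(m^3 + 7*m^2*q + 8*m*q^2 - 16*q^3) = (-m^2 - 13*m*q - 42*q^2)/(-m^2 - 3*m*q + 4*q^2)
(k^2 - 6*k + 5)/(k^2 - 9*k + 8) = (k - 5)/(k - 8)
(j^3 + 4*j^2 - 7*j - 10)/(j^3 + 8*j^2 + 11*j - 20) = (j^2 - j - 2)/(j^2 + 3*j - 4)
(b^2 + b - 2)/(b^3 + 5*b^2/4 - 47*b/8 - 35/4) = 8*(b - 1)/(8*b^2 - 6*b - 35)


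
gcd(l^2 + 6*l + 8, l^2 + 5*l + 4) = l + 4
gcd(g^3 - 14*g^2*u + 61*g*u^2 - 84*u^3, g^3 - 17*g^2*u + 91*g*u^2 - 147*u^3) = g^2 - 10*g*u + 21*u^2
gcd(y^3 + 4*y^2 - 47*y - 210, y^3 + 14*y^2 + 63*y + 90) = y^2 + 11*y + 30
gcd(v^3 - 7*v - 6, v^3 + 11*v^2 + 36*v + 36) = v + 2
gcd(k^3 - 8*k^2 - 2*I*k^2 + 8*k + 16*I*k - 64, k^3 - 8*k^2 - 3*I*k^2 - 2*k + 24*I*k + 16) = k - 8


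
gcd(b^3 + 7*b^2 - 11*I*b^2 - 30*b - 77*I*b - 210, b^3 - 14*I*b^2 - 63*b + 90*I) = b^2 - 11*I*b - 30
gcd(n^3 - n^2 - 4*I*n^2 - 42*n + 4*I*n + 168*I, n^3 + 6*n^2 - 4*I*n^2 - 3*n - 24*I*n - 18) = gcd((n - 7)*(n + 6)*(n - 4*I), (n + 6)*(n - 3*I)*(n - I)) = n + 6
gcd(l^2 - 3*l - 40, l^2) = 1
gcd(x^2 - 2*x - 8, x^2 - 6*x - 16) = x + 2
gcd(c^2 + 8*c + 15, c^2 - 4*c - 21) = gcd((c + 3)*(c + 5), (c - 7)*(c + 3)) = c + 3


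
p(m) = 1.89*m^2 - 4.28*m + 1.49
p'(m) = 3.78*m - 4.28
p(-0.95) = 7.26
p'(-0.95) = -7.87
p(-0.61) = 4.80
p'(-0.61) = -6.59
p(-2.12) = 19.06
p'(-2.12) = -12.29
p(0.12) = 1.00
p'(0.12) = -3.83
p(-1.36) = 10.81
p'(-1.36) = -9.42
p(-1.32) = 10.43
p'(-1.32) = -9.27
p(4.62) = 22.06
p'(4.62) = 13.18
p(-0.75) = 5.76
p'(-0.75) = -7.12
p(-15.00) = 490.94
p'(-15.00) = -60.98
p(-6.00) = 95.21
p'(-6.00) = -26.96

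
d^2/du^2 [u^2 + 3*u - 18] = 2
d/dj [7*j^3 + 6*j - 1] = 21*j^2 + 6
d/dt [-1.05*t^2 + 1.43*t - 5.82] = 1.43 - 2.1*t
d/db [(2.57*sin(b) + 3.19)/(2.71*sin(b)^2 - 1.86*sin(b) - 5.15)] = (-17.2898*sin(b) + 3.48235*cos(2*b) - 10.78445)*cos(b)/(-2.71*sin(b)^2 + 1.86*sin(b) + 5.15)^2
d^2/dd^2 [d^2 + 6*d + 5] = 2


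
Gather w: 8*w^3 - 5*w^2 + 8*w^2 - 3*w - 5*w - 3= 8*w^3 + 3*w^2 - 8*w - 3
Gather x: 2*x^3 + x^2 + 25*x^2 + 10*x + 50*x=2*x^3 + 26*x^2 + 60*x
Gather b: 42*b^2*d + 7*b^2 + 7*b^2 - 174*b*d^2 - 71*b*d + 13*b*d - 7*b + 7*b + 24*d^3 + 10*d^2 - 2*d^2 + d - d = b^2*(42*d + 14) + b*(-174*d^2 - 58*d) + 24*d^3 + 8*d^2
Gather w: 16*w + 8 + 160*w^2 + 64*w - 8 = 160*w^2 + 80*w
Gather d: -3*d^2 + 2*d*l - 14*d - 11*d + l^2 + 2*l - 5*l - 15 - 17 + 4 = -3*d^2 + d*(2*l - 25) + l^2 - 3*l - 28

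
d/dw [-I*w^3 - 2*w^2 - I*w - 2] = -3*I*w^2 - 4*w - I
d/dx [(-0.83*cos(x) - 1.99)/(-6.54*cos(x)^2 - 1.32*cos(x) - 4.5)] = (5.4282*cos(x)^2 + 26.0292*cos(x) - 1.1082)*sin(x)/(42.7716*cos(x)^4 + 17.2656*cos(x)^3 + 60.6024*cos(x)^2 + 11.88*cos(x) + 20.25)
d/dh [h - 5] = 1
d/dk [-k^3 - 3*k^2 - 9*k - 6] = -3*k^2 - 6*k - 9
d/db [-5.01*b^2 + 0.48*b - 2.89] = 0.48 - 10.02*b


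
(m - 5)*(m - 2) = m^2 - 7*m + 10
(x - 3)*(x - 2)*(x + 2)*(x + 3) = x^4 - 13*x^2 + 36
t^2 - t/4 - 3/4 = (t - 1)*(t + 3/4)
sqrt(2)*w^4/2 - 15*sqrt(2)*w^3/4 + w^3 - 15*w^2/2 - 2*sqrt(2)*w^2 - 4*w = w*(w - 8)*(w + 1/2)*(sqrt(2)*w/2 + 1)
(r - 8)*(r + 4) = r^2 - 4*r - 32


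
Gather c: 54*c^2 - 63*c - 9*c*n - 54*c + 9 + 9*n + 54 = 54*c^2 + c*(-9*n - 117) + 9*n + 63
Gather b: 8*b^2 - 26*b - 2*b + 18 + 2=8*b^2 - 28*b + 20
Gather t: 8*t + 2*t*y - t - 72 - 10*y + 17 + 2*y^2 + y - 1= t*(2*y + 7) + 2*y^2 - 9*y - 56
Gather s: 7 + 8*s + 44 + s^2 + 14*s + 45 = s^2 + 22*s + 96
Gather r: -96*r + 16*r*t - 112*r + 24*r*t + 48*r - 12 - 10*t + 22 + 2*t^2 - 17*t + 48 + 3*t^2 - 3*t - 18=r*(40*t - 160) + 5*t^2 - 30*t + 40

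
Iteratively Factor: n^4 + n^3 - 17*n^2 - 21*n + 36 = (n + 3)*(n^3 - 2*n^2 - 11*n + 12) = (n - 4)*(n + 3)*(n^2 + 2*n - 3) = (n - 4)*(n + 3)^2*(n - 1)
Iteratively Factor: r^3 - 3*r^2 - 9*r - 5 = (r + 1)*(r^2 - 4*r - 5) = (r - 5)*(r + 1)*(r + 1)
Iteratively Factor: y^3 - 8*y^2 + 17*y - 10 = (y - 5)*(y^2 - 3*y + 2) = (y - 5)*(y - 1)*(y - 2)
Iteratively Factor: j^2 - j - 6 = (j - 3)*(j + 2)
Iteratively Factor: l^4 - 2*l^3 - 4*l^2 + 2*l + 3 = (l + 1)*(l^3 - 3*l^2 - l + 3) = (l - 1)*(l + 1)*(l^2 - 2*l - 3) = (l - 3)*(l - 1)*(l + 1)*(l + 1)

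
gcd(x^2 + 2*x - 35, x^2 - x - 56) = x + 7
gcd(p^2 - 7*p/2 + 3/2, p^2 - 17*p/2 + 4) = p - 1/2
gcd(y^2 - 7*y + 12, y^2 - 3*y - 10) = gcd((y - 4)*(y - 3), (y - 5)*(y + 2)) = 1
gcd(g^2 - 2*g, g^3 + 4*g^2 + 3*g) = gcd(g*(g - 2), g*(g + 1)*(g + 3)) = g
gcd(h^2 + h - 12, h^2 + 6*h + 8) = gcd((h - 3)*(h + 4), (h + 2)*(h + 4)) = h + 4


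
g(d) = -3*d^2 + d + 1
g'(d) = 1 - 6*d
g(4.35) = -51.42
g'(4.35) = -25.10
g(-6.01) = -113.37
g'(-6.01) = 37.06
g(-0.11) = 0.85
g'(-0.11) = 1.66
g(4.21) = -47.96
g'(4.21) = -24.26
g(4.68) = -60.03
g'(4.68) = -27.08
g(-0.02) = 0.98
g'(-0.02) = 1.12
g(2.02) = -9.22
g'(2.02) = -11.12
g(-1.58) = -8.07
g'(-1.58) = 10.48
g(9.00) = -233.00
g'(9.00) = -53.00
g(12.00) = -419.00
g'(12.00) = -71.00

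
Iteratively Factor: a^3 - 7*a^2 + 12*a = (a - 4)*(a^2 - 3*a) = a*(a - 4)*(a - 3)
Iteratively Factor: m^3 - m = (m - 1)*(m^2 + m) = m*(m - 1)*(m + 1)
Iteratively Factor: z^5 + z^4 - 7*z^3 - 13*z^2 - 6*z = (z + 1)*(z^4 - 7*z^2 - 6*z) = (z - 3)*(z + 1)*(z^3 + 3*z^2 + 2*z) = (z - 3)*(z + 1)*(z + 2)*(z^2 + z) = (z - 3)*(z + 1)^2*(z + 2)*(z)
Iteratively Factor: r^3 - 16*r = (r)*(r^2 - 16) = r*(r - 4)*(r + 4)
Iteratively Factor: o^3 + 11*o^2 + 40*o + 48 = (o + 4)*(o^2 + 7*o + 12) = (o + 3)*(o + 4)*(o + 4)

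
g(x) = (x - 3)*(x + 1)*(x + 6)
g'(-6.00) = 45.00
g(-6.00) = 0.00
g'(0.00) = -15.00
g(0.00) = -18.00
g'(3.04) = 37.04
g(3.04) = 1.46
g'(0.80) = -6.68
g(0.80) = -26.93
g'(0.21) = -13.19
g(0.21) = -20.96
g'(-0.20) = -16.48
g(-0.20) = -14.85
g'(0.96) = -4.56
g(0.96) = -27.83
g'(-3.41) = -7.40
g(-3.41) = 40.01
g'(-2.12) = -18.48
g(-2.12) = 22.25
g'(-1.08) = -20.14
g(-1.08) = 1.61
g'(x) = (x - 3)*(x + 1) + (x - 3)*(x + 6) + (x + 1)*(x + 6) = 3*x^2 + 8*x - 15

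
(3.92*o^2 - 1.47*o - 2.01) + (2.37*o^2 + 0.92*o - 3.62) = 6.29*o^2 - 0.55*o - 5.63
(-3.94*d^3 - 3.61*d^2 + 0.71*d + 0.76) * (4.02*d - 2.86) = -15.8388*d^4 - 3.2438*d^3 + 13.1788*d^2 + 1.0246*d - 2.1736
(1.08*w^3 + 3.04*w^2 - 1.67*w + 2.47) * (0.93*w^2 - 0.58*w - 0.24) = 1.0044*w^5 + 2.2008*w^4 - 3.5755*w^3 + 2.5361*w^2 - 1.0318*w - 0.5928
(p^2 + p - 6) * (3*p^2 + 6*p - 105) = 3*p^4 + 9*p^3 - 117*p^2 - 141*p + 630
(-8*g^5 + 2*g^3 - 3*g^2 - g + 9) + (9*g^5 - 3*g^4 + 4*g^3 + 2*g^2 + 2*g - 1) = g^5 - 3*g^4 + 6*g^3 - g^2 + g + 8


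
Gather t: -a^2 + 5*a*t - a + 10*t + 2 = -a^2 - a + t*(5*a + 10) + 2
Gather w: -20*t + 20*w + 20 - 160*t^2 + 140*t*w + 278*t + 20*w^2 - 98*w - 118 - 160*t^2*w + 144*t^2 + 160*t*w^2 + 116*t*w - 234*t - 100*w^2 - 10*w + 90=-16*t^2 + 24*t + w^2*(160*t - 80) + w*(-160*t^2 + 256*t - 88) - 8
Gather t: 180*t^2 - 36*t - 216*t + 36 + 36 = 180*t^2 - 252*t + 72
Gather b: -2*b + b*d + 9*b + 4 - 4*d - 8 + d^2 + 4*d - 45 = b*(d + 7) + d^2 - 49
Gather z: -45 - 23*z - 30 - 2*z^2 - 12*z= -2*z^2 - 35*z - 75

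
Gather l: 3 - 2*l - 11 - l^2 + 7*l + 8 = -l^2 + 5*l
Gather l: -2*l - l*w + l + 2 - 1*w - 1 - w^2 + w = l*(-w - 1) - w^2 + 1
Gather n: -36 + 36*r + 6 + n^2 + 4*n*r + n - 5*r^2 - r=n^2 + n*(4*r + 1) - 5*r^2 + 35*r - 30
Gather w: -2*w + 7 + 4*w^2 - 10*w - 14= 4*w^2 - 12*w - 7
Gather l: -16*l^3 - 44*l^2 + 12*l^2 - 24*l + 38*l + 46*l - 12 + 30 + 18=-16*l^3 - 32*l^2 + 60*l + 36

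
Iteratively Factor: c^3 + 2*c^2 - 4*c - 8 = (c + 2)*(c^2 - 4) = (c - 2)*(c + 2)*(c + 2)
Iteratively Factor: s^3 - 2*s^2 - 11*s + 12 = (s + 3)*(s^2 - 5*s + 4) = (s - 1)*(s + 3)*(s - 4)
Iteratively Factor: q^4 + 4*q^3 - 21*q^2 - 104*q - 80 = (q - 5)*(q^3 + 9*q^2 + 24*q + 16) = (q - 5)*(q + 1)*(q^2 + 8*q + 16) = (q - 5)*(q + 1)*(q + 4)*(q + 4)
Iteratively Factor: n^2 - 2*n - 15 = (n + 3)*(n - 5)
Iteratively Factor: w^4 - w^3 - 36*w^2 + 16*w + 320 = (w + 4)*(w^3 - 5*w^2 - 16*w + 80) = (w + 4)^2*(w^2 - 9*w + 20) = (w - 4)*(w + 4)^2*(w - 5)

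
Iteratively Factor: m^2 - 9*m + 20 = (m - 5)*(m - 4)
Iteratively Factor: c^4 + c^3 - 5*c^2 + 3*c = (c - 1)*(c^3 + 2*c^2 - 3*c) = (c - 1)^2*(c^2 + 3*c) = (c - 1)^2*(c + 3)*(c)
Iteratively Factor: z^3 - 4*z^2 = (z)*(z^2 - 4*z) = z^2*(z - 4)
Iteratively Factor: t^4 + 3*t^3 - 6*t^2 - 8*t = (t + 4)*(t^3 - t^2 - 2*t) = (t - 2)*(t + 4)*(t^2 + t) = (t - 2)*(t + 1)*(t + 4)*(t)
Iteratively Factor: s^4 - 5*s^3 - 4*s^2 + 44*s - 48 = (s - 4)*(s^3 - s^2 - 8*s + 12) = (s - 4)*(s - 2)*(s^2 + s - 6) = (s - 4)*(s - 2)^2*(s + 3)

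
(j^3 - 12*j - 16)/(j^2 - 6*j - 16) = (j^2 - 2*j - 8)/(j - 8)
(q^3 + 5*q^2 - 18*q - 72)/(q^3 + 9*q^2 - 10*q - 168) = (q + 3)/(q + 7)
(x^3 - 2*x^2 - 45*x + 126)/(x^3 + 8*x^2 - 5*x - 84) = (x - 6)/(x + 4)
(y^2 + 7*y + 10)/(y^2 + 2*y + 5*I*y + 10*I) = (y + 5)/(y + 5*I)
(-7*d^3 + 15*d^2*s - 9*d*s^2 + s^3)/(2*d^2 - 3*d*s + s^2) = (7*d^2 - 8*d*s + s^2)/(-2*d + s)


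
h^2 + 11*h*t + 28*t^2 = (h + 4*t)*(h + 7*t)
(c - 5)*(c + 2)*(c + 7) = c^3 + 4*c^2 - 31*c - 70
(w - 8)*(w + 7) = w^2 - w - 56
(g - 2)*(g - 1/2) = g^2 - 5*g/2 + 1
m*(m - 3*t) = m^2 - 3*m*t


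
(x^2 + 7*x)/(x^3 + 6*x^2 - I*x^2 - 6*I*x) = (x + 7)/(x^2 + x*(6 - I) - 6*I)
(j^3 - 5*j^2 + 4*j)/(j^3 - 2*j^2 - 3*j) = (-j^2 + 5*j - 4)/(-j^2 + 2*j + 3)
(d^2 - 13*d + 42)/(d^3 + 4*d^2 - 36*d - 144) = (d - 7)/(d^2 + 10*d + 24)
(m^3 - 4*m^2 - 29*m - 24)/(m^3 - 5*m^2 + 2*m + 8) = (m^2 - 5*m - 24)/(m^2 - 6*m + 8)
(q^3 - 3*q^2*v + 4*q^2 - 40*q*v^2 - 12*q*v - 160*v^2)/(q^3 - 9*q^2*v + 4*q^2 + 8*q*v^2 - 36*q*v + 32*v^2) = (q + 5*v)/(q - v)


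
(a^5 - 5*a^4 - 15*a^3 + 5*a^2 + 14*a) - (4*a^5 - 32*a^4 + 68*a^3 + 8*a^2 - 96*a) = -3*a^5 + 27*a^4 - 83*a^3 - 3*a^2 + 110*a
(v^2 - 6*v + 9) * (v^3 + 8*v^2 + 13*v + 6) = v^5 + 2*v^4 - 26*v^3 + 81*v + 54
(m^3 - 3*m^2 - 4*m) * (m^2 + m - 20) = m^5 - 2*m^4 - 27*m^3 + 56*m^2 + 80*m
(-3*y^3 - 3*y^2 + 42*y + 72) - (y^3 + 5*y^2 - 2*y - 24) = -4*y^3 - 8*y^2 + 44*y + 96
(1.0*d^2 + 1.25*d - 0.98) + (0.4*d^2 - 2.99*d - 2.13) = 1.4*d^2 - 1.74*d - 3.11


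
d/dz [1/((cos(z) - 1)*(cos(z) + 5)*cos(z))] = (3*sin(z) - 5*sin(z)/cos(z)^2 + 8*tan(z))/((cos(z) - 1)^2*(cos(z) + 5)^2)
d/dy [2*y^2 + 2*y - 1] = 4*y + 2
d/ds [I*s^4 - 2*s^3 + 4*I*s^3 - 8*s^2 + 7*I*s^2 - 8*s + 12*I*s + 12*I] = 4*I*s^3 + s^2*(-6 + 12*I) + s*(-16 + 14*I) - 8 + 12*I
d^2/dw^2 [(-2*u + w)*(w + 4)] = 2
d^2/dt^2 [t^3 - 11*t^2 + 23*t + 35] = 6*t - 22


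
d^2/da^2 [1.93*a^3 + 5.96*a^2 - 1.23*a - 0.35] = 11.58*a + 11.92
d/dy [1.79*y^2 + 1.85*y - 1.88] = 3.58*y + 1.85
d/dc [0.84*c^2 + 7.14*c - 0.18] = 1.68*c + 7.14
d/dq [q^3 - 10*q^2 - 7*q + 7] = 3*q^2 - 20*q - 7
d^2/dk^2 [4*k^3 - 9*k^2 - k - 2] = 24*k - 18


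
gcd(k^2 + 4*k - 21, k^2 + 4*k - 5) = 1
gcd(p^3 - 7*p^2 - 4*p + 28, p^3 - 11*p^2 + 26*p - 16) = p - 2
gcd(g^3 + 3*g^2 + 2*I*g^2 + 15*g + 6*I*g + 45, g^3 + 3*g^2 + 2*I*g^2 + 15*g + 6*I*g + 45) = g^3 + g^2*(3 + 2*I) + g*(15 + 6*I) + 45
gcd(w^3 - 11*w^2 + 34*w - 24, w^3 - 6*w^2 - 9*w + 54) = w - 6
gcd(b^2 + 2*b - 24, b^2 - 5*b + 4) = b - 4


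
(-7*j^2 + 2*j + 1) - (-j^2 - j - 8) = -6*j^2 + 3*j + 9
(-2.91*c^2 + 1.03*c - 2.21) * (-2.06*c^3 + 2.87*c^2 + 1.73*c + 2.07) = 5.9946*c^5 - 10.4735*c^4 + 2.4744*c^3 - 10.5845*c^2 - 1.6912*c - 4.5747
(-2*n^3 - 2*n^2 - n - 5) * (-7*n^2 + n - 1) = 14*n^5 + 12*n^4 + 7*n^3 + 36*n^2 - 4*n + 5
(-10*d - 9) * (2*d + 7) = -20*d^2 - 88*d - 63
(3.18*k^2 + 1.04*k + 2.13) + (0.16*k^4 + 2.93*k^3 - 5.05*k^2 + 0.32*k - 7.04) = 0.16*k^4 + 2.93*k^3 - 1.87*k^2 + 1.36*k - 4.91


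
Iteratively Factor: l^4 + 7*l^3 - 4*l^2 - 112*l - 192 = (l + 4)*(l^3 + 3*l^2 - 16*l - 48) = (l + 3)*(l + 4)*(l^2 - 16) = (l - 4)*(l + 3)*(l + 4)*(l + 4)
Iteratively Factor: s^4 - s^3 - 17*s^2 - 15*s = (s - 5)*(s^3 + 4*s^2 + 3*s) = (s - 5)*(s + 3)*(s^2 + s) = (s - 5)*(s + 1)*(s + 3)*(s)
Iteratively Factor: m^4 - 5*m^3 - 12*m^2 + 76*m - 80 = (m - 2)*(m^3 - 3*m^2 - 18*m + 40) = (m - 2)^2*(m^2 - m - 20) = (m - 2)^2*(m + 4)*(m - 5)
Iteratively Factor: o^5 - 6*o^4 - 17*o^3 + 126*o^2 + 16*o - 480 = (o + 4)*(o^4 - 10*o^3 + 23*o^2 + 34*o - 120) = (o - 3)*(o + 4)*(o^3 - 7*o^2 + 2*o + 40) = (o - 5)*(o - 3)*(o + 4)*(o^2 - 2*o - 8) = (o - 5)*(o - 3)*(o + 2)*(o + 4)*(o - 4)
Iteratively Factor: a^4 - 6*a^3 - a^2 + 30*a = (a - 5)*(a^3 - a^2 - 6*a) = (a - 5)*(a - 3)*(a^2 + 2*a) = (a - 5)*(a - 3)*(a + 2)*(a)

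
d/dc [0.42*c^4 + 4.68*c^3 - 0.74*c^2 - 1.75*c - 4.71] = 1.68*c^3 + 14.04*c^2 - 1.48*c - 1.75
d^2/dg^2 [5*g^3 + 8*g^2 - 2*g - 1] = 30*g + 16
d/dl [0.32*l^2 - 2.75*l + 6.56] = 0.64*l - 2.75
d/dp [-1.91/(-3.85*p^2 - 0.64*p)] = (-14.707*p - 1.2224)/(p^2*(3.85*p + 0.64)^2)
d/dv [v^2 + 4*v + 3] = 2*v + 4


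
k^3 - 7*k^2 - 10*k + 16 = (k - 8)*(k - 1)*(k + 2)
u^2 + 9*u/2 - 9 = (u - 3/2)*(u + 6)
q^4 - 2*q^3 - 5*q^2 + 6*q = q*(q - 3)*(q - 1)*(q + 2)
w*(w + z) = w^2 + w*z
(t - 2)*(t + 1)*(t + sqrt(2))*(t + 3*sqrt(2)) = t^4 - t^3 + 4*sqrt(2)*t^3 - 4*sqrt(2)*t^2 + 4*t^2 - 8*sqrt(2)*t - 6*t - 12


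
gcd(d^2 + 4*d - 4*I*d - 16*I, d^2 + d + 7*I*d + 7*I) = 1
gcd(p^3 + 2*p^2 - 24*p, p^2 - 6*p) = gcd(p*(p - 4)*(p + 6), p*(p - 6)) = p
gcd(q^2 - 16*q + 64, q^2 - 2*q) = 1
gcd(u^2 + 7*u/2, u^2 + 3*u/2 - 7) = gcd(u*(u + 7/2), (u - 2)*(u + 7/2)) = u + 7/2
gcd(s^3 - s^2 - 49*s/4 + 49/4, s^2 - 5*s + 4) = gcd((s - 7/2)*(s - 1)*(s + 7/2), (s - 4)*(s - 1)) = s - 1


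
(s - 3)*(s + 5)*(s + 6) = s^3 + 8*s^2 - 3*s - 90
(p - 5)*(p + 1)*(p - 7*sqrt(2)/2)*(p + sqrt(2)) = p^4 - 4*p^3 - 5*sqrt(2)*p^3/2 - 12*p^2 + 10*sqrt(2)*p^2 + 25*sqrt(2)*p/2 + 28*p + 35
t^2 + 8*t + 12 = (t + 2)*(t + 6)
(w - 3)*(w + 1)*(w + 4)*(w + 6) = w^4 + 8*w^3 + w^2 - 78*w - 72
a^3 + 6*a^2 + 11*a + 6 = (a + 1)*(a + 2)*(a + 3)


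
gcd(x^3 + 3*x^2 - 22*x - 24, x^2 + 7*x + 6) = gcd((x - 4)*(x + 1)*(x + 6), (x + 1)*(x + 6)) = x^2 + 7*x + 6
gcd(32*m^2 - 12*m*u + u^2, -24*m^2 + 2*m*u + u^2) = -4*m + u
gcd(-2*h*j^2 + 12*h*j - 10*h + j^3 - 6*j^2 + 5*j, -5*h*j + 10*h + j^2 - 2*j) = 1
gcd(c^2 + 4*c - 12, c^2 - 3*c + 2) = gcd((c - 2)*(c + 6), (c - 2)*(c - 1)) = c - 2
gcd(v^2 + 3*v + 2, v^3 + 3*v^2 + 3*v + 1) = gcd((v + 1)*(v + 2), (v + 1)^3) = v + 1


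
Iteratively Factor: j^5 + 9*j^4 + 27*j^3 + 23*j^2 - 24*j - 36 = (j + 2)*(j^4 + 7*j^3 + 13*j^2 - 3*j - 18) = (j + 2)*(j + 3)*(j^3 + 4*j^2 + j - 6) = (j + 2)*(j + 3)^2*(j^2 + j - 2) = (j - 1)*(j + 2)*(j + 3)^2*(j + 2)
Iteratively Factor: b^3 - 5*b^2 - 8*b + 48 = (b - 4)*(b^2 - b - 12) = (b - 4)*(b + 3)*(b - 4)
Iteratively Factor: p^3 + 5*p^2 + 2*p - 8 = (p + 4)*(p^2 + p - 2) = (p - 1)*(p + 4)*(p + 2)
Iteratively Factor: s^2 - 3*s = (s - 3)*(s)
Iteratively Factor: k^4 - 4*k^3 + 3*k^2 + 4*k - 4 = (k - 2)*(k^3 - 2*k^2 - k + 2) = (k - 2)*(k - 1)*(k^2 - k - 2) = (k - 2)^2*(k - 1)*(k + 1)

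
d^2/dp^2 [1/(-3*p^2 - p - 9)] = 2*(9*p^2 + 3*p - (6*p + 1)^2 + 27)/(3*p^2 + p + 9)^3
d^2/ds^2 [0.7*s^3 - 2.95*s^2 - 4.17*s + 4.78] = 4.2*s - 5.9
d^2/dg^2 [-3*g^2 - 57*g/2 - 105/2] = -6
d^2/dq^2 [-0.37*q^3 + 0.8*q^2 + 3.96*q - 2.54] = 1.6 - 2.22*q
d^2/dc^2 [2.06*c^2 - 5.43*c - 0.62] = 4.12000000000000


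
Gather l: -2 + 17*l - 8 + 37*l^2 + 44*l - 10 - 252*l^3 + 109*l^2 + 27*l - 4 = -252*l^3 + 146*l^2 + 88*l - 24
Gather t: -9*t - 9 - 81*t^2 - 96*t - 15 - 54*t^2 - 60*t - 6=-135*t^2 - 165*t - 30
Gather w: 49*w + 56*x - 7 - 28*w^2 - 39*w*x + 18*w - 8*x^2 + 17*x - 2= -28*w^2 + w*(67 - 39*x) - 8*x^2 + 73*x - 9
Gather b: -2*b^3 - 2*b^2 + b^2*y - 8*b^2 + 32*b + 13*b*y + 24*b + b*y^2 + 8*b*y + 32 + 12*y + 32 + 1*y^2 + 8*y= -2*b^3 + b^2*(y - 10) + b*(y^2 + 21*y + 56) + y^2 + 20*y + 64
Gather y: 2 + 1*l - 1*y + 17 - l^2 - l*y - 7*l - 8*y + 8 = -l^2 - 6*l + y*(-l - 9) + 27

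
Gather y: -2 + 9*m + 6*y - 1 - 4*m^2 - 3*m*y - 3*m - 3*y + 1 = -4*m^2 + 6*m + y*(3 - 3*m) - 2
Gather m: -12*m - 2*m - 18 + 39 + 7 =28 - 14*m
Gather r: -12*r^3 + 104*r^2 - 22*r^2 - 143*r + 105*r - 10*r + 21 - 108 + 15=-12*r^3 + 82*r^2 - 48*r - 72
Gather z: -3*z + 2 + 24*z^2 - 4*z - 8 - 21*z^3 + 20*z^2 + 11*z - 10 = -21*z^3 + 44*z^2 + 4*z - 16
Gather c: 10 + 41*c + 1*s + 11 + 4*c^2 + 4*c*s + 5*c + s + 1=4*c^2 + c*(4*s + 46) + 2*s + 22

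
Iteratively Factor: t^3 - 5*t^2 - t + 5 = (t - 5)*(t^2 - 1) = (t - 5)*(t + 1)*(t - 1)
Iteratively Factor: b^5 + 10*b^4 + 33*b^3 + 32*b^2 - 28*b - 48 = (b + 2)*(b^4 + 8*b^3 + 17*b^2 - 2*b - 24) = (b + 2)*(b + 3)*(b^3 + 5*b^2 + 2*b - 8) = (b + 2)^2*(b + 3)*(b^2 + 3*b - 4) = (b - 1)*(b + 2)^2*(b + 3)*(b + 4)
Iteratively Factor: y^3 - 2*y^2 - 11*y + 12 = (y - 4)*(y^2 + 2*y - 3) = (y - 4)*(y + 3)*(y - 1)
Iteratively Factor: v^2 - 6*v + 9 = (v - 3)*(v - 3)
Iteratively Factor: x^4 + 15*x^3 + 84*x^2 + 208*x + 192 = (x + 4)*(x^3 + 11*x^2 + 40*x + 48) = (x + 3)*(x + 4)*(x^2 + 8*x + 16) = (x + 3)*(x + 4)^2*(x + 4)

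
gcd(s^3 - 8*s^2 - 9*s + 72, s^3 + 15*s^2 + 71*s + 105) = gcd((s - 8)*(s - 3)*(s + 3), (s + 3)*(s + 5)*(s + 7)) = s + 3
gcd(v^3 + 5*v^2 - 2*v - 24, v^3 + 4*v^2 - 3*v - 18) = v^2 + v - 6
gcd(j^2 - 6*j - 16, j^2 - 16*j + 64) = j - 8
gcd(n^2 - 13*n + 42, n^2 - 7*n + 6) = n - 6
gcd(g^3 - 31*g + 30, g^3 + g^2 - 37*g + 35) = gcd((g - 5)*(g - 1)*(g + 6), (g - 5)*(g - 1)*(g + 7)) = g^2 - 6*g + 5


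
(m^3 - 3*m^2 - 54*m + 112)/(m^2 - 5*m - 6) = (-m^3 + 3*m^2 + 54*m - 112)/(-m^2 + 5*m + 6)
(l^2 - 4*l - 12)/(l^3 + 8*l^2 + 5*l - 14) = (l - 6)/(l^2 + 6*l - 7)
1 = 1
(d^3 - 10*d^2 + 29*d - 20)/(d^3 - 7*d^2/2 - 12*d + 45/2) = 2*(d^2 - 5*d + 4)/(2*d^2 + 3*d - 9)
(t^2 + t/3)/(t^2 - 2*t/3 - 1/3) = t/(t - 1)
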